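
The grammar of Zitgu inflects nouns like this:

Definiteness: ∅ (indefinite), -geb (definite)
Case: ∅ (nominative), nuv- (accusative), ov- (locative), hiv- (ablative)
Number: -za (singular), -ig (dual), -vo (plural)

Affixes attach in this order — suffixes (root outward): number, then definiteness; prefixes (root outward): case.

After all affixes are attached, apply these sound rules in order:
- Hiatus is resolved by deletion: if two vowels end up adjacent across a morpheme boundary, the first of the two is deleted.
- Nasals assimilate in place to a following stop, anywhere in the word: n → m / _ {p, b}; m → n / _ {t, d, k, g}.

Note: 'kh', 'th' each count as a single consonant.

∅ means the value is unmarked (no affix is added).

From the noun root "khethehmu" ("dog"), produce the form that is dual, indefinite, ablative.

Attach case ablative hiv- → hivkhethehmu.
Attach number dual -ig → hivkhethehmuig.
definiteness = indefinite: zero marking, form stays hivkhethehmuig.
Apply vowel deletion: hivkhethehmuig → hivkhethehmig.
Nasal assimilation: no change.

hivkhethehmig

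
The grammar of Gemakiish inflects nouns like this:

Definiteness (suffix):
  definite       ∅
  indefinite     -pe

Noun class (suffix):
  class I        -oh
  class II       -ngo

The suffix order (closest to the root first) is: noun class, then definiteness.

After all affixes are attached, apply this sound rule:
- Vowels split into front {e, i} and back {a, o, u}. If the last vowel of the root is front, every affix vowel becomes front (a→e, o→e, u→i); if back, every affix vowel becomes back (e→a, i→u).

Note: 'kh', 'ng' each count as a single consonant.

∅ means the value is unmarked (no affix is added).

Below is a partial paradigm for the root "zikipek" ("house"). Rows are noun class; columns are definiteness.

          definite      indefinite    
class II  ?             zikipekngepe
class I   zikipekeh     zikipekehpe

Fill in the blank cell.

Attach noun class class II -ngo → zikipekngo.
definiteness = definite: zero marking, form stays zikipekngo.
Apply vowel harmony: zikipekngo → zikipeknge.

zikipeknge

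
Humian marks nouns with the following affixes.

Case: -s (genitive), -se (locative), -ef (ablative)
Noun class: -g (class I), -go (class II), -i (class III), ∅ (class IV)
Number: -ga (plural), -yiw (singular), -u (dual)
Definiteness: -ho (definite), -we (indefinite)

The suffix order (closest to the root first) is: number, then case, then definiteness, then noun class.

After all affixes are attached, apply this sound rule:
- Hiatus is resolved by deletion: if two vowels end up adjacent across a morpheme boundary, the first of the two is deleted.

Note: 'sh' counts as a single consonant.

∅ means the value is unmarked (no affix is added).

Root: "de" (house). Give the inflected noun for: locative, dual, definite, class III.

Attach number dual -u → deu.
Attach case locative -se → deuse.
Attach definiteness definite -ho → deuseho.
Attach noun class class III -i → deusehoi.
Apply vowel deletion: deusehoi → dusehi.

dusehi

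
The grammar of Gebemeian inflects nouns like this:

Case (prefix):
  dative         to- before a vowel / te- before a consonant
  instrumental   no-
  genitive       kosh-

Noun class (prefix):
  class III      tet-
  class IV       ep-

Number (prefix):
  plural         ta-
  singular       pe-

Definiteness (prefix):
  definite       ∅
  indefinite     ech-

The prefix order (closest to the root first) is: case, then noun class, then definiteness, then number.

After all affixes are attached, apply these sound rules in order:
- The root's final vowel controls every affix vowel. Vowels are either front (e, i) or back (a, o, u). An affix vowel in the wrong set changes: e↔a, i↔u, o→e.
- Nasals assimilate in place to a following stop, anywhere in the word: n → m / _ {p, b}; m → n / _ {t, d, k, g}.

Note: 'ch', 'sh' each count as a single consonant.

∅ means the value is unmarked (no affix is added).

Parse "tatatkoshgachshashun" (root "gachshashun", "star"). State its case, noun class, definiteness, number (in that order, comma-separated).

genitive, class III, definite, plural

Segment: ta-tet-kosh-gachshashun.
case: kosh- → genitive.
noun class: tet- → class III.
definiteness: ∅ → definite.
number: ta- → plural.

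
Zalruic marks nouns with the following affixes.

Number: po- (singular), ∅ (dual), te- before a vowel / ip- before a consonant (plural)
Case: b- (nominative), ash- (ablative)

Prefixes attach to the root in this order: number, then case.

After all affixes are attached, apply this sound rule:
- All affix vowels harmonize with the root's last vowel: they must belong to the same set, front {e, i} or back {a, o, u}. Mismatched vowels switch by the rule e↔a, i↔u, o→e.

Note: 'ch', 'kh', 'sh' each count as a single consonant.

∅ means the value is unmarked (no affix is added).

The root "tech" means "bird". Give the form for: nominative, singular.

bpetech

Attach number singular po- → potech.
Attach case nominative b- → bpotech.
Apply vowel harmony: bpotech → bpetech.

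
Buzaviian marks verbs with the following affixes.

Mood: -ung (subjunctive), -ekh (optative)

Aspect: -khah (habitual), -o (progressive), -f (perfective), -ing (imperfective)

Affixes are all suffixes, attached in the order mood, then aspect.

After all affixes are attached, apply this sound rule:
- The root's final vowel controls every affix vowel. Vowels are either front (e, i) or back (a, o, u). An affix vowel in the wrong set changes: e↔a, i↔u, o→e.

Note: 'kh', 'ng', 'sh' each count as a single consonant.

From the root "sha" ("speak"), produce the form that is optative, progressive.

Attach mood optative -ekh → shaekh.
Attach aspect progressive -o → shaekho.
Apply vowel harmony: shaekho → shaakho.

shaakho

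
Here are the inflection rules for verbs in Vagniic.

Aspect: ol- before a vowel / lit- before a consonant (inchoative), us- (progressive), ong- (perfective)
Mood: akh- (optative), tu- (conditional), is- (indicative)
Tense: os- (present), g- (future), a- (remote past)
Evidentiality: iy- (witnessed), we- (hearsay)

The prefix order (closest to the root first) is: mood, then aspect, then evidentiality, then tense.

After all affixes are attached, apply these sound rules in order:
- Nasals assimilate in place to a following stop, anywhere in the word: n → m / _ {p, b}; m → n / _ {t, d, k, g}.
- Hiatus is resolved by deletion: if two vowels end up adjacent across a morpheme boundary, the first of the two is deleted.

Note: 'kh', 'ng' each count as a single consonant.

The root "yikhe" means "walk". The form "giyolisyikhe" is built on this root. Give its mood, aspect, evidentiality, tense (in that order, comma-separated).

Segment: g-iy-ol-is-yikhe.
mood: is- → indicative.
aspect: ol/lit- → inchoative.
evidentiality: iy- → witnessed.
tense: g- → future.

indicative, inchoative, witnessed, future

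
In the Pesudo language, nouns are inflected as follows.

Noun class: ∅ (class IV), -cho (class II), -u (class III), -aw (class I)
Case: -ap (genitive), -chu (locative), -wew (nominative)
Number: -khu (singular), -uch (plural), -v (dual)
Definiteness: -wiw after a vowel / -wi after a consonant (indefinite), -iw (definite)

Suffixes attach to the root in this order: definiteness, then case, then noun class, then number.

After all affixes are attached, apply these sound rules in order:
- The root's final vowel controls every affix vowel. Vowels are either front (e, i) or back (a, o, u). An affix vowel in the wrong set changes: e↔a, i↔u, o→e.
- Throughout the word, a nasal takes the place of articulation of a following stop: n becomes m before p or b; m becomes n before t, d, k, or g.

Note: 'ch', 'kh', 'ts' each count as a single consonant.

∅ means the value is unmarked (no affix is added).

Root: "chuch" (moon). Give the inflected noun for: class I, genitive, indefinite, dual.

chuchwuapawv

Attach definiteness indefinite -wi (after consonant 'ch') → chuchwi.
Attach case genitive -ap → chuchwiap.
Attach noun class class I -aw → chuchwiapaw.
Attach number dual -v → chuchwiapawv.
Apply vowel harmony: chuchwiapawv → chuchwuapawv.
Nasal assimilation: no change.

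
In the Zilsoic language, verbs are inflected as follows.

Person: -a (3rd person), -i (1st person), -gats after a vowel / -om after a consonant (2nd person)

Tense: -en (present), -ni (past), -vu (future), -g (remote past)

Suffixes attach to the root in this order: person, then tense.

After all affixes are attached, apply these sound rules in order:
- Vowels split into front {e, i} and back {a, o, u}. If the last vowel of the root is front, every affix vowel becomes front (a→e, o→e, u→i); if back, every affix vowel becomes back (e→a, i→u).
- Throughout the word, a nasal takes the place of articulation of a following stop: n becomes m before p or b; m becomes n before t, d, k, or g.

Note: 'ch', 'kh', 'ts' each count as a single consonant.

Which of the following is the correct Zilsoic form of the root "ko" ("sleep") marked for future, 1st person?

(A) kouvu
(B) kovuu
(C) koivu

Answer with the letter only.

A

Attach person 1st person -i → koi.
Attach tense future -vu → koivu.
Apply vowel harmony: koivu → kouvu.
Nasal assimilation: no change.
So the correct form is kouvu, option (A).
(B) kovuu is wrong: it has the affixes in the wrong order.
(C) koivu is wrong: it fails to apply the sound rule(s).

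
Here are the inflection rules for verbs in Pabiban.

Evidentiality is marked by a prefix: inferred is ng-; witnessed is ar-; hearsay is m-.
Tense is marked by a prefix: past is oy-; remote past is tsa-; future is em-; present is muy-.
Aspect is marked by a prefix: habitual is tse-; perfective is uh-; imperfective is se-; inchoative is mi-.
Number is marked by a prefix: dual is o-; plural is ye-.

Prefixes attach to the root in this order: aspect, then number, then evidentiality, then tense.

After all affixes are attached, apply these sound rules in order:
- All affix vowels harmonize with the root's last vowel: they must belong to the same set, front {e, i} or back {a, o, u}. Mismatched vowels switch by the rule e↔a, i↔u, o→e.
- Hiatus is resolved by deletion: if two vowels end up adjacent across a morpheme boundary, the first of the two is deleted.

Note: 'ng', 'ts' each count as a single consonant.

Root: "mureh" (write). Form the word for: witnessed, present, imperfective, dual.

Attach aspect imperfective se- → semureh.
Attach number dual o- → osemureh.
Attach evidentiality witnessed ar- → arosemureh.
Attach tense present muy- → muyarosemureh.
Apply vowel harmony: muyarosemureh → miyeresemureh.
Vowel deletion: no change.

miyeresemureh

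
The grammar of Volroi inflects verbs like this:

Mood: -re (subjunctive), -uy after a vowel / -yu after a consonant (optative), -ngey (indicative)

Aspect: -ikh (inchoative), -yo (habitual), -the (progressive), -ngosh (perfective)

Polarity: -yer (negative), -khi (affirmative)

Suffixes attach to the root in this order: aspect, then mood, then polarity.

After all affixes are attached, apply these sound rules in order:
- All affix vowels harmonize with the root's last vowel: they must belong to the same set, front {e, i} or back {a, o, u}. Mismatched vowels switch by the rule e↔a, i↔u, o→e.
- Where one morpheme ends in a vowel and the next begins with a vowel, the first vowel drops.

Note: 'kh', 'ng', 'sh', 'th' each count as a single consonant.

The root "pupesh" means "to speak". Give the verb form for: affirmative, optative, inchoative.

pupeshikhyikhi

Attach aspect inchoative -ikh → pupeshikh.
Attach mood optative -yu (after consonant 'kh') → pupeshikhyu.
Attach polarity affirmative -khi → pupeshikhyukhi.
Apply vowel harmony: pupeshikhyukhi → pupeshikhyikhi.
Vowel deletion: no change.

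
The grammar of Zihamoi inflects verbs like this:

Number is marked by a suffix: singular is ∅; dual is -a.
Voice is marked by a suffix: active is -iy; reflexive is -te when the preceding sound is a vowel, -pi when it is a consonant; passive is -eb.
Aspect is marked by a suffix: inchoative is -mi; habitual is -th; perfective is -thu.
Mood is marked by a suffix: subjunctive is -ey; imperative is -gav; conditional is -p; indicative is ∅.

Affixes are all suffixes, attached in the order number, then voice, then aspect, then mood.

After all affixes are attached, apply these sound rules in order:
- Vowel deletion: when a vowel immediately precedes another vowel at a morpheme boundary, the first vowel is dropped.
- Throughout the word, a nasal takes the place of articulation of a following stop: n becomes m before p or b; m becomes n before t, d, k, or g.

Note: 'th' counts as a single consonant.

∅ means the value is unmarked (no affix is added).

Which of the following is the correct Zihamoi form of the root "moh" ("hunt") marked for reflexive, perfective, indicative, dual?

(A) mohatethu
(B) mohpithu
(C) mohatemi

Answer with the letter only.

Attach number dual -a → moha.
Attach voice reflexive -te (after vowel 'a') → mohate.
Attach aspect perfective -thu → mohatethu.
mood = indicative: zero marking, form stays mohatethu.
Vowel deletion: no change.
Nasal assimilation: no change.
So the correct form is mohatethu, option (A).
(C) mohatemi is wrong: it uses inchoative instead of perfective for aspect.
(B) mohpithu is wrong: it uses singular instead of dual for number.

A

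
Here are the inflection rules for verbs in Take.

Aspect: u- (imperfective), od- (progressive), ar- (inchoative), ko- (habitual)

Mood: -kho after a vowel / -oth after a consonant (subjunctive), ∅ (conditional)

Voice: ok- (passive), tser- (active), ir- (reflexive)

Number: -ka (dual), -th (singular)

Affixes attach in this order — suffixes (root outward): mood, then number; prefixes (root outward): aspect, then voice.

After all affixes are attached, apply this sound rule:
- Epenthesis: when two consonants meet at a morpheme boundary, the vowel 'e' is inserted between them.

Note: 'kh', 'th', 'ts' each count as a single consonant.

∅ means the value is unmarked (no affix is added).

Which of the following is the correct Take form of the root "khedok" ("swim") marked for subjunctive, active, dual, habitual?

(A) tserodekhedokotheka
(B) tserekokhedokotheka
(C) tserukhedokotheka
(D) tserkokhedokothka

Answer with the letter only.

Attach aspect habitual ko- → kokhedok.
Attach mood subjunctive -oth (after consonant 'k') → kokhedokoth.
Attach voice active tser- → tserkokhedokoth.
Attach number dual -ka → tserkokhedokothka.
Apply epenthesis: tserkokhedokothka → tserekokhedokotheka.
So the correct form is tserekokhedokotheka, option (B).
(D) tserkokhedokothka is wrong: it fails to apply the sound rule(s).
(A) tserodekhedokotheka is wrong: it uses progressive instead of habitual for aspect.
(C) tserukhedokotheka is wrong: it uses imperfective instead of habitual for aspect.

B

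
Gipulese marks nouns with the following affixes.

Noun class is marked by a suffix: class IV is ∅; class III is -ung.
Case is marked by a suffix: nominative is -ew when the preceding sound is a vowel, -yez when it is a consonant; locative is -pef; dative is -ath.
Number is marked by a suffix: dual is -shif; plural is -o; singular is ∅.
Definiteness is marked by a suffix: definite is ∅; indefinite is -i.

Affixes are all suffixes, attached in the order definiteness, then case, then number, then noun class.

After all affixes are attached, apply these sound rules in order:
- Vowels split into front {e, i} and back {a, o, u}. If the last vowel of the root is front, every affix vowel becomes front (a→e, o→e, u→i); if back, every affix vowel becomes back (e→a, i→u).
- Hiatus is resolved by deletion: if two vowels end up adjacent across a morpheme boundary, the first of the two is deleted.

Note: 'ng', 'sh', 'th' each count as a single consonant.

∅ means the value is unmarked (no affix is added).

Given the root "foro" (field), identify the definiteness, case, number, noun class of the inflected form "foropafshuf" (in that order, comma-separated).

definite, locative, dual, class IV

Segment: foro-pef-shif.
definiteness: ∅ → definite.
case: -pef → locative.
number: -shif → dual.
noun class: ∅ → class IV.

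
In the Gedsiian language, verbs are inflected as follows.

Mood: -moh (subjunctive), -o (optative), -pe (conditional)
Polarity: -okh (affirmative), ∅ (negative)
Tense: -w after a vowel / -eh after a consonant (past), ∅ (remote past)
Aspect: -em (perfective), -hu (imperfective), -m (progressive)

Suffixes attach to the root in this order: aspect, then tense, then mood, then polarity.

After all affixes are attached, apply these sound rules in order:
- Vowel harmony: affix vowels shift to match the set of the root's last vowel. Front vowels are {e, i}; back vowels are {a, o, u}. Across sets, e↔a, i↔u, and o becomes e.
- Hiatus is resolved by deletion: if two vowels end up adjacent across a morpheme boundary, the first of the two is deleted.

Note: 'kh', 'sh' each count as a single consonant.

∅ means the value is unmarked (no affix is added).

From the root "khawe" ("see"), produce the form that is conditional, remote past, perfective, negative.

Attach aspect perfective -em → khaweem.
tense = remote past: zero marking, form stays khaweem.
Attach mood conditional -pe → khaweempe.
polarity = negative: zero marking, form stays khaweempe.
Vowel harmony: no change.
Apply vowel deletion: khaweempe → khawempe.

khawempe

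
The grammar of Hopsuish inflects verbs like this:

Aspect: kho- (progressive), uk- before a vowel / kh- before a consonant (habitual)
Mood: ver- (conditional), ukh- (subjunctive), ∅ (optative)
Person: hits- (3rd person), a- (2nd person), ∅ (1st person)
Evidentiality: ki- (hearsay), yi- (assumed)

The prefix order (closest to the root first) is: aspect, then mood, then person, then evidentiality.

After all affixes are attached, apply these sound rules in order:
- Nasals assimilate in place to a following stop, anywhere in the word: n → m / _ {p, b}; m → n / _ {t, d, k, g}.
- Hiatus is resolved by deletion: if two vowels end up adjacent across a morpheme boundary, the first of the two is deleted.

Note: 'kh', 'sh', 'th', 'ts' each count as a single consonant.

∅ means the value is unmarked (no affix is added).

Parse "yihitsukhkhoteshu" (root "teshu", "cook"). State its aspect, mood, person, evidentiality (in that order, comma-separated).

progressive, subjunctive, 3rd person, assumed

Segment: yi-hits-ukh-kho-teshu.
aspect: kho- → progressive.
mood: ukh- → subjunctive.
person: hits- → 3rd person.
evidentiality: yi- → assumed.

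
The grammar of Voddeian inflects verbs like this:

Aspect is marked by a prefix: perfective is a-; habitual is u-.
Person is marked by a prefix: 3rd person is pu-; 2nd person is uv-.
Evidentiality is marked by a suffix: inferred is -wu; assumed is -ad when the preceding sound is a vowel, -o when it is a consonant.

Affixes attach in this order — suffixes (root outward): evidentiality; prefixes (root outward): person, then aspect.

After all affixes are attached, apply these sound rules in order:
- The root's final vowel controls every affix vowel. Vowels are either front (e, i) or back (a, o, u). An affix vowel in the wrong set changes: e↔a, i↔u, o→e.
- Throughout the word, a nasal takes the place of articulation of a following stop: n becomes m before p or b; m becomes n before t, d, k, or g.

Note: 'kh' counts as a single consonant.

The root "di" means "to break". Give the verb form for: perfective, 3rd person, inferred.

Attach person 3rd person pu- → pudi.
Attach evidentiality inferred -wu → pudiwu.
Attach aspect perfective a- → apudiwu.
Apply vowel harmony: apudiwu → epidiwi.
Nasal assimilation: no change.

epidiwi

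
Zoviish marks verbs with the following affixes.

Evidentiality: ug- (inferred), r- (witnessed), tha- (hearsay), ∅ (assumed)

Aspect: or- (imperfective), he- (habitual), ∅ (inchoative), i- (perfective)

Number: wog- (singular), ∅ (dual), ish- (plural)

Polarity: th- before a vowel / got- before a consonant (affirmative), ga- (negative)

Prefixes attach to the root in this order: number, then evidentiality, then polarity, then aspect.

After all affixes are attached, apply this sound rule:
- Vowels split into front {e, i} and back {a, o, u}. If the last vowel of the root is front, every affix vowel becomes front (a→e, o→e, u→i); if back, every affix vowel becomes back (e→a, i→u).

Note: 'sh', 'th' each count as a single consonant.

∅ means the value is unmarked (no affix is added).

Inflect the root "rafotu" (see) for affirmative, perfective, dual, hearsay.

number = dual: zero marking, form stays rafotu.
Attach evidentiality hearsay tha- → tharafotu.
Attach polarity affirmative got- (before consonant 'th') → gottharafotu.
Attach aspect perfective i- → igottharafotu.
Apply vowel harmony: igottharafotu → ugottharafotu.

ugottharafotu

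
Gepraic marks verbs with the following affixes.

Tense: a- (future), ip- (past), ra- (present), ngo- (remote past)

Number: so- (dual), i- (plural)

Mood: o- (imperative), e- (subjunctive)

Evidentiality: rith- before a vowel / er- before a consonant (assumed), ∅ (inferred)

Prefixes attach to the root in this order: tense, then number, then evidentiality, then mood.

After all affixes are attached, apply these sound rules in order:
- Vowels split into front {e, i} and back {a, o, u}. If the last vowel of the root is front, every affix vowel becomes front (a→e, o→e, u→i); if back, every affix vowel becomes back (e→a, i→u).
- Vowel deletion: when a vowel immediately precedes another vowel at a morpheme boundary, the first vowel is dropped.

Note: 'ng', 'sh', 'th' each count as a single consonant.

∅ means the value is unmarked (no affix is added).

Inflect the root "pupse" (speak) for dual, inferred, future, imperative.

Attach tense future a- → apupse.
Attach number dual so- → soapupse.
evidentiality = inferred: zero marking, form stays soapupse.
Attach mood imperative o- → osoapupse.
Apply vowel harmony: osoapupse → eseepupse.
Apply vowel deletion: eseepupse → esepupse.

esepupse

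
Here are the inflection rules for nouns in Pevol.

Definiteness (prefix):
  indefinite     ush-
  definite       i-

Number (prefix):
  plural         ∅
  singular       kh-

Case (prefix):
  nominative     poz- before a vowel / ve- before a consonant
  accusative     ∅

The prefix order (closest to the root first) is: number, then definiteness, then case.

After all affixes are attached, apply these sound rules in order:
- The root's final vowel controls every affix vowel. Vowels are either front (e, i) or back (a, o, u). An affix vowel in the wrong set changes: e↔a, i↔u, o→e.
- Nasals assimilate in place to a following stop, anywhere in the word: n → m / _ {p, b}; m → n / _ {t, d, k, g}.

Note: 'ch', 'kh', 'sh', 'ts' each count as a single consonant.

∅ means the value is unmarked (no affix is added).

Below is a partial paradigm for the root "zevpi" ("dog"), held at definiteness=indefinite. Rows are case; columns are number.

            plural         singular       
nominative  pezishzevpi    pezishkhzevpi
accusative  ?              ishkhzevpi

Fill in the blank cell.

number = plural: zero marking, form stays zevpi.
Attach definiteness indefinite ush- → ushzevpi.
case = accusative: zero marking, form stays ushzevpi.
Apply vowel harmony: ushzevpi → ishzevpi.
Nasal assimilation: no change.

ishzevpi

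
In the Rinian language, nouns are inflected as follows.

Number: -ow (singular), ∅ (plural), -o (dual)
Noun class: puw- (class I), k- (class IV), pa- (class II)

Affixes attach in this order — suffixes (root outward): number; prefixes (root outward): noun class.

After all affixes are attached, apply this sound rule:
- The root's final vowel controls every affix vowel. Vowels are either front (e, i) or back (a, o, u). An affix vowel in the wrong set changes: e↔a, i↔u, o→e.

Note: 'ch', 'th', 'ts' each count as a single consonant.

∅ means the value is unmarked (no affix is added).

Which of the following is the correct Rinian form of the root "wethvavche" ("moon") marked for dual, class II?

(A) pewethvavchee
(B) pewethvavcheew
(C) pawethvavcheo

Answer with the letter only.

A

Attach noun class class II pa- → pawethvavche.
Attach number dual -o → pawethvavcheo.
Apply vowel harmony: pawethvavcheo → pewethvavchee.
So the correct form is pewethvavchee, option (A).
(B) pewethvavcheew is wrong: it uses singular instead of dual for number.
(C) pawethvavcheo is wrong: it fails to apply the sound rule(s).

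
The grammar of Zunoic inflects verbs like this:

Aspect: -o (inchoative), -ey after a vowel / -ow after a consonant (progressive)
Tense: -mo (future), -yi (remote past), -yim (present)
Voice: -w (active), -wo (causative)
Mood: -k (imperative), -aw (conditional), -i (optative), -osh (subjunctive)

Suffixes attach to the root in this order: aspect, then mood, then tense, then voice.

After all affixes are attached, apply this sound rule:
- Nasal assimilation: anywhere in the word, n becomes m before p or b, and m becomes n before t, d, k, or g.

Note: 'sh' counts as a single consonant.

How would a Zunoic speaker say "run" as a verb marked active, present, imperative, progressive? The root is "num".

numowkyimw

Attach aspect progressive -ow (after consonant 'm') → numow.
Attach mood imperative -k → numowk.
Attach tense present -yim → numowkyim.
Attach voice active -w → numowkyimw.
Nasal assimilation: no change.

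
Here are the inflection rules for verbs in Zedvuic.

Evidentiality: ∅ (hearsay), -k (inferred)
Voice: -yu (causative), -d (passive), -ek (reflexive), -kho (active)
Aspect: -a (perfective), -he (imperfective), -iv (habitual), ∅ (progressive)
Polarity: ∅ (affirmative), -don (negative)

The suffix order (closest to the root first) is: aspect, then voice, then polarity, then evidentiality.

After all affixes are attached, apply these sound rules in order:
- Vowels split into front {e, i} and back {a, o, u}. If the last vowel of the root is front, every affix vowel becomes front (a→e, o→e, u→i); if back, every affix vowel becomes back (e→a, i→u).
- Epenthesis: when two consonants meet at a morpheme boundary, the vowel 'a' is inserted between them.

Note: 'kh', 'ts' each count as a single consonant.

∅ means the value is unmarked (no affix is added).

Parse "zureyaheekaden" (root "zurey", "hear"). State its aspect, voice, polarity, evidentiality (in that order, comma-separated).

Segment: zurey-he-ek-don.
aspect: -he → imperfective.
voice: -ek → reflexive.
polarity: -don → negative.
evidentiality: ∅ → hearsay.

imperfective, reflexive, negative, hearsay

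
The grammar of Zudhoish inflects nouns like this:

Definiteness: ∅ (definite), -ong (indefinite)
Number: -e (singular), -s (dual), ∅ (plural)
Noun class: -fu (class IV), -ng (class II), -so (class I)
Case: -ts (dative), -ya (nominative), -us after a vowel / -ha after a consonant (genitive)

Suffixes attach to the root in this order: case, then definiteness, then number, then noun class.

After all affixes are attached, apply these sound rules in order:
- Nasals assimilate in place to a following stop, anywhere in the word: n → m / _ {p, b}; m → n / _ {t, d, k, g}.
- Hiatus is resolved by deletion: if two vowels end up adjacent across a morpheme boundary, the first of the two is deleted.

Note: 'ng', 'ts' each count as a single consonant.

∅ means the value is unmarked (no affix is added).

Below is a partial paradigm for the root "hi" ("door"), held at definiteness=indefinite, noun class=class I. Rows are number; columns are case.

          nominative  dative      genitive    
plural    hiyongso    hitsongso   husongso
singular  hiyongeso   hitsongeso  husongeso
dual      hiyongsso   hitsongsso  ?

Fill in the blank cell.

husongsso

Attach case genitive -us (after vowel 'i') → hius.
Attach definiteness indefinite -ong → hiusong.
Attach number dual -s → hiusongs.
Attach noun class class I -so → hiusongsso.
Nasal assimilation: no change.
Apply vowel deletion: hiusongsso → husongsso.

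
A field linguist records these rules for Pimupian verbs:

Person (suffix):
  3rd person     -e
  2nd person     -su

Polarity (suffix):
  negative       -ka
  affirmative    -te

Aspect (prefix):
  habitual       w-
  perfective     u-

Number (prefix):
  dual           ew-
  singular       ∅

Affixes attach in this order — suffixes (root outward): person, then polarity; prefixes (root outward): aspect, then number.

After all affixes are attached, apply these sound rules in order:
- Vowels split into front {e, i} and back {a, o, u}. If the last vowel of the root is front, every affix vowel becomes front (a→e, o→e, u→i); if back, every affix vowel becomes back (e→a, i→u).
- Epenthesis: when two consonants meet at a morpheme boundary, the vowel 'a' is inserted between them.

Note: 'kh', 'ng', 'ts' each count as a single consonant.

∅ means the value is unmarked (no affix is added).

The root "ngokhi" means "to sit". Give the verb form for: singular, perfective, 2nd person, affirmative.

ingokhisite

Attach person 2nd person -su → ngokhisu.
Attach aspect perfective u- → ungokhisu.
Attach polarity affirmative -te → ungokhisute.
number = singular: zero marking, form stays ungokhisute.
Apply vowel harmony: ungokhisute → ingokhisite.
Epenthesis: no change.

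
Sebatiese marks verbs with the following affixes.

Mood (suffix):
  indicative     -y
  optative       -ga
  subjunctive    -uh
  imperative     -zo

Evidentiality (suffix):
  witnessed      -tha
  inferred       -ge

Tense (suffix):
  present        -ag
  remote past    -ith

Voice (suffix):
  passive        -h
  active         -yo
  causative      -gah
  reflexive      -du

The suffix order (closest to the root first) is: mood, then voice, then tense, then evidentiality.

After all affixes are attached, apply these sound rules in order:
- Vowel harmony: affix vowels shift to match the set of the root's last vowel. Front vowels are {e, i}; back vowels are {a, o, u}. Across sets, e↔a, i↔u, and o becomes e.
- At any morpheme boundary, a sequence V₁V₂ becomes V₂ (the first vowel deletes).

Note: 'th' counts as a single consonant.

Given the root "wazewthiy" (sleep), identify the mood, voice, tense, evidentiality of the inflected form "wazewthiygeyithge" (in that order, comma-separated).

optative, active, remote past, inferred

Segment: wazewthiy-ga-yo-ith-ge.
mood: -ga → optative.
voice: -yo → active.
tense: -ith → remote past.
evidentiality: -ge → inferred.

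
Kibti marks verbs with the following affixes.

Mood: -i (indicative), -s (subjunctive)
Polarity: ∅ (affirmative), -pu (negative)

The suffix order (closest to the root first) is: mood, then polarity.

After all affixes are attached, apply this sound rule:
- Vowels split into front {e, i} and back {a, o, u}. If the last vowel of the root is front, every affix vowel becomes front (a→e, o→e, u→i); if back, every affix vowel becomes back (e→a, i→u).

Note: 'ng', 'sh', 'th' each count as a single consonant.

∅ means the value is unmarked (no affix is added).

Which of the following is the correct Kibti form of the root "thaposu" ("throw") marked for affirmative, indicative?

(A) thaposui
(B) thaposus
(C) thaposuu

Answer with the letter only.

Attach mood indicative -i → thaposui.
polarity = affirmative: zero marking, form stays thaposui.
Apply vowel harmony: thaposui → thaposuu.
So the correct form is thaposuu, option (C).
(B) thaposus is wrong: it uses subjunctive instead of indicative for mood.
(A) thaposui is wrong: it fails to apply the sound rule(s).

C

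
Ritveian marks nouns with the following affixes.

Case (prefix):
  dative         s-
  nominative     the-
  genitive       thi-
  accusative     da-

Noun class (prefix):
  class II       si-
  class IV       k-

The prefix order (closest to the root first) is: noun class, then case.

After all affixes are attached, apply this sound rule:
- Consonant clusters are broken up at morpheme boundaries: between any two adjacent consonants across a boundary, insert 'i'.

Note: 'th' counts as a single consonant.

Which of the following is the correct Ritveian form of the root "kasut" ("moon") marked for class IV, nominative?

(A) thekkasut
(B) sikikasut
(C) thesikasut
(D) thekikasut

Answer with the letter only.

D

Attach noun class class IV k- → kkasut.
Attach case nominative the- → thekkasut.
Apply epenthesis: thekkasut → thekikasut.
So the correct form is thekikasut, option (D).
(B) sikikasut is wrong: it uses dative instead of nominative for case.
(A) thekkasut is wrong: it fails to apply the sound rule(s).
(C) thesikasut is wrong: it uses class II instead of class IV for noun class.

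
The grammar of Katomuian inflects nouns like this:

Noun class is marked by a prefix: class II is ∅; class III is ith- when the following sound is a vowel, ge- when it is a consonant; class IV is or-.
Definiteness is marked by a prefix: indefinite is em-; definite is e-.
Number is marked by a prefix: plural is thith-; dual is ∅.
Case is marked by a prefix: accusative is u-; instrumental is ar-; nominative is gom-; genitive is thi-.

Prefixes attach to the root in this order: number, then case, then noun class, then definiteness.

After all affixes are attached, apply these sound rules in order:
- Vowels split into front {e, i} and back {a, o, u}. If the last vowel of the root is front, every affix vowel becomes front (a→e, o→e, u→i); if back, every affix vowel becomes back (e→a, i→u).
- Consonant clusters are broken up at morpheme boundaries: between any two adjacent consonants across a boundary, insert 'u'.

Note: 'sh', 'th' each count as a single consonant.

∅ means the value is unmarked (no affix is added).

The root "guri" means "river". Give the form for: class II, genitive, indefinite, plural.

emuthithithuguri

Attach number plural thith- → thithguri.
Attach case genitive thi- → thithithguri.
noun class = class II: zero marking, form stays thithithguri.
Attach definiteness indefinite em- → emthithithguri.
Vowel harmony: no change.
Apply epenthesis: emthithithguri → emuthithithuguri.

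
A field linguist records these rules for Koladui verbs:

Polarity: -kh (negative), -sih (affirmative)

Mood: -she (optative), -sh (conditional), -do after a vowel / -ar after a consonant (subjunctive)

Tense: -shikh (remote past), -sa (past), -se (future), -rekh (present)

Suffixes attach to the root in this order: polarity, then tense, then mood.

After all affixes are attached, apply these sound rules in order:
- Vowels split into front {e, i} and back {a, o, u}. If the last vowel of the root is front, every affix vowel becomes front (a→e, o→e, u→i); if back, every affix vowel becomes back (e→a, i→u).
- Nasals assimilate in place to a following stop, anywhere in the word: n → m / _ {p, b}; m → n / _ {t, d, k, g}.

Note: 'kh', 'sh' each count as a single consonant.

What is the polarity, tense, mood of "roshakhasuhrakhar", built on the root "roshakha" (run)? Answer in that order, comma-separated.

Segment: roshakha-sih-rekh-ar.
polarity: -sih → affirmative.
tense: -rekh → present.
mood: -do/ar → subjunctive.

affirmative, present, subjunctive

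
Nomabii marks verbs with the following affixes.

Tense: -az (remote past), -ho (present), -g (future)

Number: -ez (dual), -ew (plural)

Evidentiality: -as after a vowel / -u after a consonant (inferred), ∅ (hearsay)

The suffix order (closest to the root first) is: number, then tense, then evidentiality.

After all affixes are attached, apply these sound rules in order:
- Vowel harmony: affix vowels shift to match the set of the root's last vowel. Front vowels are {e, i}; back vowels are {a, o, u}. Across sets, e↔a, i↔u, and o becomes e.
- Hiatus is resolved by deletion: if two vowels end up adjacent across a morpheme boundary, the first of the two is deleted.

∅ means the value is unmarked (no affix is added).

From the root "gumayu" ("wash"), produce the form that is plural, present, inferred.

gumayawhas

Attach number plural -ew → gumayuew.
Attach tense present -ho → gumayuewho.
Attach evidentiality inferred -as (after vowel 'o') → gumayuewhoas.
Apply vowel harmony: gumayuewhoas → gumayuawhoas.
Apply vowel deletion: gumayuawhoas → gumayawhas.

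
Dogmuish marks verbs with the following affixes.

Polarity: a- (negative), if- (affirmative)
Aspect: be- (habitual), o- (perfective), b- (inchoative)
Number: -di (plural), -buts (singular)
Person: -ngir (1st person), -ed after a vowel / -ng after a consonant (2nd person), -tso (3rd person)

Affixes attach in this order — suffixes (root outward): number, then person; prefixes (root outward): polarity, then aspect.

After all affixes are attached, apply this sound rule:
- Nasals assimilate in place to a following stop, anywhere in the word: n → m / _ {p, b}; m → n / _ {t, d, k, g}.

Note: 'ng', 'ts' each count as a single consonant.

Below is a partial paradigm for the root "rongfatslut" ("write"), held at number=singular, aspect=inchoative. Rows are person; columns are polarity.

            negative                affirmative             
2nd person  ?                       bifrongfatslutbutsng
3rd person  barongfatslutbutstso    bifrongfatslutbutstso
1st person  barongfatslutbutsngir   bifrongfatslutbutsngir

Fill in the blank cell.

Attach polarity negative a- → arongfatslut.
Attach number singular -buts → arongfatslutbuts.
Attach aspect inchoative b- → barongfatslutbuts.
Attach person 2nd person -ng (after consonant 'ts') → barongfatslutbutsng.
Nasal assimilation: no change.

barongfatslutbutsng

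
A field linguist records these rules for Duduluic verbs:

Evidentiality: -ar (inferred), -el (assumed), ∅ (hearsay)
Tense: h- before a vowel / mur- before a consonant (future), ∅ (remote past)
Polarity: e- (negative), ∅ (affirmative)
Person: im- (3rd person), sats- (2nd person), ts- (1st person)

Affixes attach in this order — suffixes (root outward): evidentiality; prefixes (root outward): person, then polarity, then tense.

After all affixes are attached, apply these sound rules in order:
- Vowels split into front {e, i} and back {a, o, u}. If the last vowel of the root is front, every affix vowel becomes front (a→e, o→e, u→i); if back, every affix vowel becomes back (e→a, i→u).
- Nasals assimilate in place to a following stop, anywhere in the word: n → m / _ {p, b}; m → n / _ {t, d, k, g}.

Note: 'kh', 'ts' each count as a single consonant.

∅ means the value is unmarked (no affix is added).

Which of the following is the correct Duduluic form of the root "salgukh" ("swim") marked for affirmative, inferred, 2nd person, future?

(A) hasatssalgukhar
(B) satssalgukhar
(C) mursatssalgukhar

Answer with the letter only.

C

Attach person 2nd person sats- → satssalgukh.
polarity = affirmative: zero marking, form stays satssalgukh.
Attach tense future mur- (before consonant 's') → mursatssalgukh.
Attach evidentiality inferred -ar → mursatssalgukhar.
Vowel harmony: no change.
Nasal assimilation: no change.
So the correct form is mursatssalgukhar, option (C).
(A) hasatssalgukhar is wrong: it uses negative instead of affirmative for polarity.
(B) satssalgukhar is wrong: it uses remote past instead of future for tense.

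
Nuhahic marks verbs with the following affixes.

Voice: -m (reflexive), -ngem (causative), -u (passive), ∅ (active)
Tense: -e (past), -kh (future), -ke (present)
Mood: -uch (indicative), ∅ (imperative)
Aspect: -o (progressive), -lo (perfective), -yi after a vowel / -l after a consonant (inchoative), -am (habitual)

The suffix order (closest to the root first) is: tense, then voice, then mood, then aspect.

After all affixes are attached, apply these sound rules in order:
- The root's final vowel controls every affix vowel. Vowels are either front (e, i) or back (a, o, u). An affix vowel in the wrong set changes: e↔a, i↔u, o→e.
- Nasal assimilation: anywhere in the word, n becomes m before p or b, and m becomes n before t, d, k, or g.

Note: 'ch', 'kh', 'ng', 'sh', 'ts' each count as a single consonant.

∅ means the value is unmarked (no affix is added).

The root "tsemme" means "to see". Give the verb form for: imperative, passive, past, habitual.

tsemmeeiem

Attach tense past -e → tsemmee.
Attach voice passive -u → tsemmeeu.
mood = imperative: zero marking, form stays tsemmeeu.
Attach aspect habitual -am → tsemmeeuam.
Apply vowel harmony: tsemmeeuam → tsemmeeiem.
Nasal assimilation: no change.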